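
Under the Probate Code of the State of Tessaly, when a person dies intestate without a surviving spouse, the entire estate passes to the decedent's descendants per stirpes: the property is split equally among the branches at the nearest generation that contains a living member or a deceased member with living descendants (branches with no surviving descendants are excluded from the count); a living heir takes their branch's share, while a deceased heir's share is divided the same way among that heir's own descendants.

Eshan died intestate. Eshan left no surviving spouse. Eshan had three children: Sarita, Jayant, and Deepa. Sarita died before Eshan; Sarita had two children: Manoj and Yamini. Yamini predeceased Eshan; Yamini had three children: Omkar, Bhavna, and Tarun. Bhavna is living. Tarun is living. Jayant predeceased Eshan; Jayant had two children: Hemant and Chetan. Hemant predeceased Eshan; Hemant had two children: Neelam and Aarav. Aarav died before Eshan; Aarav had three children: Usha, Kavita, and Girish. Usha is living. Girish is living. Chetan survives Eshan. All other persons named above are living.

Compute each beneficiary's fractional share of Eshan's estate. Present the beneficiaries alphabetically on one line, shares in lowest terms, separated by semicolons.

Bhavna 1/18; Chetan 1/6; Deepa 1/3; Girish 1/36; Kavita 1/36; Manoj 1/6; Neelam 1/12; Omkar 1/18; Tarun 1/18; Usha 1/36

There is no surviving spouse, so the entire estate passes to Eshan's descendants per stirpes.
The estate is divided into 3 equal shares of 1/3 among Sarita, Jayant, Deepa.
Sarita predeceased; the 1/3 allotted to Sarita's branch passes to Sarita's issue by representation.
The 1/3 is divided into 2 equal shares of 1/6 among Manoj, Yamini.
Manoj is living and takes 1/6.
Yamini predeceased; the 1/6 allotted to Yamini's branch passes to Yamini's issue by representation.
The 1/6 is divided into 3 equal shares of 1/18 among Omkar, Bhavna, Tarun.
Omkar is living and takes 1/18.
Bhavna is living and takes 1/18.
Tarun is living and takes 1/18.
Jayant predeceased; the 1/3 allotted to Jayant's branch passes to Jayant's issue by representation.
The 1/3 is divided into 2 equal shares of 1/6 among Hemant, Chetan.
Hemant predeceased; the 1/6 allotted to Hemant's branch passes to Hemant's issue by representation.
The 1/6 is divided into 2 equal shares of 1/12 among Neelam, Aarav.
Neelam is living and takes 1/12.
Aarav predeceased; the 1/12 allotted to Aarav's branch passes to Aarav's issue by representation.
The 1/12 is divided into 3 equal shares of 1/36 among Usha, Kavita, Girish.
Usha is living and takes 1/36.
Kavita is living and takes 1/36.
Girish is living and takes 1/36.
Chetan is living and takes 1/6.
Deepa is living and takes 1/3.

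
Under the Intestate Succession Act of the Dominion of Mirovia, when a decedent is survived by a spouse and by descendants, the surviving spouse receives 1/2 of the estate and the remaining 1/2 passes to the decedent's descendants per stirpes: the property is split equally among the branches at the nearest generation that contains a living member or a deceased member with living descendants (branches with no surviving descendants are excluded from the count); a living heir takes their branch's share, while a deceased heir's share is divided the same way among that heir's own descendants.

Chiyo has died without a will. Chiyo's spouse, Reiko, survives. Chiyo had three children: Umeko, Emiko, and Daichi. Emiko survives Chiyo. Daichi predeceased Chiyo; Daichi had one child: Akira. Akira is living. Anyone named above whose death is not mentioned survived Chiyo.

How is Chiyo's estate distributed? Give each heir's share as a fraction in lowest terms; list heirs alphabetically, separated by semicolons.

Reiko, as surviving spouse, takes 1/2.
The remaining 1/2 passes to Chiyo's descendants per stirpes.
The 1/2 is divided into 3 equal shares of 1/6 among Umeko, Emiko, Daichi.
Umeko is living and takes 1/6.
Emiko is living and takes 1/6.
Daichi predeceased; the 1/6 allotted to Daichi's branch passes to Daichi's issue by representation.
Akira is the sole taker at this level and receives the full 1/6.

Akira 1/6; Emiko 1/6; Reiko 1/2; Umeko 1/6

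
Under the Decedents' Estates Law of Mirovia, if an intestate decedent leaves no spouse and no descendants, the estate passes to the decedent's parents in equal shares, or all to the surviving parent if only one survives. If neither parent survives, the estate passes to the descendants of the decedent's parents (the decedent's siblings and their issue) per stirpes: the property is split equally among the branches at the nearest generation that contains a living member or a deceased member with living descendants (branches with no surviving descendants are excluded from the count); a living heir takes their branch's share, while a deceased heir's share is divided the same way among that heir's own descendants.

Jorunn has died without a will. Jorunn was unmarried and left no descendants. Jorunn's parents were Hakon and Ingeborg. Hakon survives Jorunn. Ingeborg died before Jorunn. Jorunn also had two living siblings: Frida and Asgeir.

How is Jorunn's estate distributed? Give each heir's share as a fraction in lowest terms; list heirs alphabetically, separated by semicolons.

Hakon 1

Only one parent, Hakon, survives, so Hakon takes the entire estate. The siblings take nothing because a surviving parent has priority.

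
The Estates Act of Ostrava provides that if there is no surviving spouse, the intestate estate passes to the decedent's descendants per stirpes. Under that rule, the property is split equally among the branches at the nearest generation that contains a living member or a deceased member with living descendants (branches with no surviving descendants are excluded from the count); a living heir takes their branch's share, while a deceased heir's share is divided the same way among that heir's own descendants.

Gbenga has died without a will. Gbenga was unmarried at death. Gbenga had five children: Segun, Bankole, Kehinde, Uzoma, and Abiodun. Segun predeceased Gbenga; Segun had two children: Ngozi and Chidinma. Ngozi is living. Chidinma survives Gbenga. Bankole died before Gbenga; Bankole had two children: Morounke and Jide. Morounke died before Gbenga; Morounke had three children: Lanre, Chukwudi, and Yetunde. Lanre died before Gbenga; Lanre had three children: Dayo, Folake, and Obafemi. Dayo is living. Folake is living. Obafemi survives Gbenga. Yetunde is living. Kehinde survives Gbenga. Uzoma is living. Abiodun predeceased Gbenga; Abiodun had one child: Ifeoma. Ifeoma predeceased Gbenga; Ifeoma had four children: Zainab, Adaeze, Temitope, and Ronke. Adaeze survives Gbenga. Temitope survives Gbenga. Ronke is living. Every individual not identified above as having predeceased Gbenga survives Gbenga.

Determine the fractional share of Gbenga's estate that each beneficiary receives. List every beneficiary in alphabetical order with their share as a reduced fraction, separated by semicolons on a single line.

There is no surviving spouse, so the entire estate passes to Gbenga's descendants per stirpes.
The estate is divided into 5 equal shares of 1/5 among Segun, Bankole, Kehinde, Uzoma, Abiodun.
Segun predeceased; the 1/5 allotted to Segun's branch passes to Segun's issue by representation.
The 1/5 is divided into 2 equal shares of 1/10 among Ngozi, Chidinma.
Ngozi is living and takes 1/10.
Chidinma is living and takes 1/10.
Bankole predeceased; the 1/5 allotted to Bankole's branch passes to Bankole's issue by representation.
The 1/5 is divided into 2 equal shares of 1/10 among Morounke, Jide.
Morounke predeceased; the 1/10 allotted to Morounke's branch passes to Morounke's issue by representation.
The 1/10 is divided into 3 equal shares of 1/30 among Lanre, Chukwudi, Yetunde.
Lanre predeceased; the 1/30 allotted to Lanre's branch passes to Lanre's issue by representation.
The 1/30 is divided into 3 equal shares of 1/90 among Dayo, Folake, Obafemi.
Dayo is living and takes 1/90.
Folake is living and takes 1/90.
Obafemi is living and takes 1/90.
Chukwudi is living and takes 1/30.
Yetunde is living and takes 1/30.
Jide is living and takes 1/10.
Kehinde is living and takes 1/5.
Uzoma is living and takes 1/5.
Abiodun predeceased; the 1/5 allotted to Abiodun's branch passes to Abiodun's issue by representation.
Ifeoma's line is the sole branch at this level, so the full 1/5 passes to Ifeoma's issue by representation.
The 1/5 is divided into 4 equal shares of 1/20 among Zainab, Adaeze, Temitope, Ronke.
Zainab is living and takes 1/20.
Adaeze is living and takes 1/20.
Temitope is living and takes 1/20.
Ronke is living and takes 1/20.

Adaeze 1/20; Chidinma 1/10; Chukwudi 1/30; Dayo 1/90; Folake 1/90; Jide 1/10; Kehinde 1/5; Ngozi 1/10; Obafemi 1/90; Ronke 1/20; Temitope 1/20; Uzoma 1/5; Yetunde 1/30; Zainab 1/20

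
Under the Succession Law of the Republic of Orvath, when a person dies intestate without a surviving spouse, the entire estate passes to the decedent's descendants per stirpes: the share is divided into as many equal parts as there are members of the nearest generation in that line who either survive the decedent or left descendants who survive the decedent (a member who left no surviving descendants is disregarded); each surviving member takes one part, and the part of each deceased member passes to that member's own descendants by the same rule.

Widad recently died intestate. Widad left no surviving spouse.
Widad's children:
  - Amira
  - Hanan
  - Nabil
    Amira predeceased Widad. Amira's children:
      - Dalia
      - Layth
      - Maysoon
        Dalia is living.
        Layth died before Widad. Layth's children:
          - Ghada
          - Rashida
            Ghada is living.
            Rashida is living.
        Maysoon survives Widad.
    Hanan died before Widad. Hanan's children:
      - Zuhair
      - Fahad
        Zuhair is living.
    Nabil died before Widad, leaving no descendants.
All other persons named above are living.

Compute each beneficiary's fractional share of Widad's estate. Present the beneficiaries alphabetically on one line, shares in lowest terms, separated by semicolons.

There is no surviving spouse, so the entire estate passes to Widad's descendants per stirpes.
Nabil left no surviving issue, so that branch lapses and is disregarded.
The estate is divided into 2 equal shares of 1/2 among Amira, Hanan.
Amira predeceased; the 1/2 allotted to Amira's branch passes to Amira's issue by representation.
The 1/2 is divided into 3 equal shares of 1/6 among Dalia, Layth, Maysoon.
Dalia is living and takes 1/6.
Layth predeceased; the 1/6 allotted to Layth's branch passes to Layth's issue by representation.
The 1/6 is divided into 2 equal shares of 1/12 among Ghada, Rashida.
Ghada is living and takes 1/12.
Rashida is living and takes 1/12.
Maysoon is living and takes 1/6.
Hanan predeceased; the 1/2 allotted to Hanan's branch passes to Hanan's issue by representation.
The 1/2 is divided into 2 equal shares of 1/4 among Zuhair, Fahad.
Zuhair is living and takes 1/4.
Fahad is living and takes 1/4.

Dalia 1/6; Fahad 1/4; Ghada 1/12; Maysoon 1/6; Rashida 1/12; Zuhair 1/4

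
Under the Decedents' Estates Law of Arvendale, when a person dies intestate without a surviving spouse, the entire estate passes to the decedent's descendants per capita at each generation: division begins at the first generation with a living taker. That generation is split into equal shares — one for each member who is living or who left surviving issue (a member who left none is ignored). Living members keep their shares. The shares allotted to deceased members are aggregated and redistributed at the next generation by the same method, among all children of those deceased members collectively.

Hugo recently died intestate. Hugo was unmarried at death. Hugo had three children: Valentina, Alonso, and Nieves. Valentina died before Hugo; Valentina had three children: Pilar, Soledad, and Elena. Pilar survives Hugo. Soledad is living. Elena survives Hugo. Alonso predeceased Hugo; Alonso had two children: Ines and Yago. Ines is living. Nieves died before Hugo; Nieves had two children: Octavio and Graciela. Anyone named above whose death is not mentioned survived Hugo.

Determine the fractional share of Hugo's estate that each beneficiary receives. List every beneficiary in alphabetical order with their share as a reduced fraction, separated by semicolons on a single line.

Elena 1/7; Graciela 1/7; Ines 1/7; Octavio 1/7; Pilar 1/7; Soledad 1/7; Yago 1/7

There is no surviving spouse, so the entire estate passes to Hugo's descendants per capita at each generation.
No one at generation 1 (Valentina, Alonso, Nieves) is living; moving to the next generation.
At generation 2 (Pilar, Soledad, Elena, Ines, Yago, Octavio, Graciela) there are 7 shares of (1)/7 = 1/7 each.
Living: Pilar, Soledad, Elena, Ines, Yago, Octavio, and Graciela — each takes 1/7.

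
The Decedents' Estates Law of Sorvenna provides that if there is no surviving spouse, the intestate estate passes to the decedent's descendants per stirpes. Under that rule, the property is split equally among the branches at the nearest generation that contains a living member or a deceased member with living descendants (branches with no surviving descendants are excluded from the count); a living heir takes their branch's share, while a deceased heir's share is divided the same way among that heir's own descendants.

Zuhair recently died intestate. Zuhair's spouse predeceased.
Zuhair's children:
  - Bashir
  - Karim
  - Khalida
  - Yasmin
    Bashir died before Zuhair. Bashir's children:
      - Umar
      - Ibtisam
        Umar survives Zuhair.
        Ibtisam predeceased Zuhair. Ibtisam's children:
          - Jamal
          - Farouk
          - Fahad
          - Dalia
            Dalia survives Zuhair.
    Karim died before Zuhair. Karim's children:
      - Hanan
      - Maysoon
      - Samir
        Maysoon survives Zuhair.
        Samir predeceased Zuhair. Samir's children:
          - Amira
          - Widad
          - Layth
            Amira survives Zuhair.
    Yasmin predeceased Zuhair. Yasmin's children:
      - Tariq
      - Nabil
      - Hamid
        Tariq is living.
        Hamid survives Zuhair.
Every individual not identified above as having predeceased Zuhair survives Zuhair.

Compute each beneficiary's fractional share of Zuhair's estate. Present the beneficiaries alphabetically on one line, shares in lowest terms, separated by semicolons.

Amira 1/36; Dalia 1/32; Fahad 1/32; Farouk 1/32; Hamid 1/12; Hanan 1/12; Jamal 1/32; Khalida 1/4; Layth 1/36; Maysoon 1/12; Nabil 1/12; Tariq 1/12; Umar 1/8; Widad 1/36

There is no surviving spouse, so the entire estate passes to Zuhair's descendants per stirpes.
The estate is divided into 4 equal shares of 1/4 among Bashir, Karim, Khalida, Yasmin.
Bashir predeceased; the 1/4 allotted to Bashir's branch passes to Bashir's issue by representation.
The 1/4 is divided into 2 equal shares of 1/8 among Umar, Ibtisam.
Umar is living and takes 1/8.
Ibtisam predeceased; the 1/8 allotted to Ibtisam's branch passes to Ibtisam's issue by representation.
The 1/8 is divided into 4 equal shares of 1/32 among Jamal, Farouk, Fahad, Dalia.
Jamal is living and takes 1/32.
Farouk is living and takes 1/32.
Fahad is living and takes 1/32.
Dalia is living and takes 1/32.
Karim predeceased; the 1/4 allotted to Karim's branch passes to Karim's issue by representation.
The 1/4 is divided into 3 equal shares of 1/12 among Hanan, Maysoon, Samir.
Hanan is living and takes 1/12.
Maysoon is living and takes 1/12.
Samir predeceased; the 1/12 allotted to Samir's branch passes to Samir's issue by representation.
The 1/12 is divided into 3 equal shares of 1/36 among Amira, Widad, Layth.
Amira is living and takes 1/36.
Widad is living and takes 1/36.
Layth is living and takes 1/36.
Khalida is living and takes 1/4.
Yasmin predeceased; the 1/4 allotted to Yasmin's branch passes to Yasmin's issue by representation.
The 1/4 is divided into 3 equal shares of 1/12 among Tariq, Nabil, Hamid.
Tariq is living and takes 1/12.
Nabil is living and takes 1/12.
Hamid is living and takes 1/12.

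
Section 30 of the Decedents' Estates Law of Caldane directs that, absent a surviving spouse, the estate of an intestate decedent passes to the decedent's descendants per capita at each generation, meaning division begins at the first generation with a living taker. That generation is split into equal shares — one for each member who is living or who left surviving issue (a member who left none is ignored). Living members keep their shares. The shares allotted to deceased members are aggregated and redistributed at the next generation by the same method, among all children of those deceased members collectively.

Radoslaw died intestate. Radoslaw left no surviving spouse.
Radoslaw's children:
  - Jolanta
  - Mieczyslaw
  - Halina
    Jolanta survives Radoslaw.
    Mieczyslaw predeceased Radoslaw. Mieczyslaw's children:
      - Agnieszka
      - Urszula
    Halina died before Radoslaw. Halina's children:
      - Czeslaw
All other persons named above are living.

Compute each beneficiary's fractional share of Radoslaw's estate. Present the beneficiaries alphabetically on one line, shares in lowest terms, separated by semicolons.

Agnieszka 2/9; Czeslaw 2/9; Jolanta 1/3; Urszula 2/9

There is no surviving spouse, so the entire estate passes to Radoslaw's descendants per capita at each generation.
At generation 1 (Jolanta, Mieczyslaw, Halina) there are 3 shares of (1)/3 = 1/3 each.
Living: Jolanta — each takes 1/3.
Deceased: Mieczyslaw and Halina. Their combined 2/3 is pooled and carried to generation 2.
At generation 2 (Agnieszka, Urszula, Czeslaw) there are 3 shares of (2/3)/3 = 2/9 each.
Living: Agnieszka, Urszula, and Czeslaw — each takes 2/9.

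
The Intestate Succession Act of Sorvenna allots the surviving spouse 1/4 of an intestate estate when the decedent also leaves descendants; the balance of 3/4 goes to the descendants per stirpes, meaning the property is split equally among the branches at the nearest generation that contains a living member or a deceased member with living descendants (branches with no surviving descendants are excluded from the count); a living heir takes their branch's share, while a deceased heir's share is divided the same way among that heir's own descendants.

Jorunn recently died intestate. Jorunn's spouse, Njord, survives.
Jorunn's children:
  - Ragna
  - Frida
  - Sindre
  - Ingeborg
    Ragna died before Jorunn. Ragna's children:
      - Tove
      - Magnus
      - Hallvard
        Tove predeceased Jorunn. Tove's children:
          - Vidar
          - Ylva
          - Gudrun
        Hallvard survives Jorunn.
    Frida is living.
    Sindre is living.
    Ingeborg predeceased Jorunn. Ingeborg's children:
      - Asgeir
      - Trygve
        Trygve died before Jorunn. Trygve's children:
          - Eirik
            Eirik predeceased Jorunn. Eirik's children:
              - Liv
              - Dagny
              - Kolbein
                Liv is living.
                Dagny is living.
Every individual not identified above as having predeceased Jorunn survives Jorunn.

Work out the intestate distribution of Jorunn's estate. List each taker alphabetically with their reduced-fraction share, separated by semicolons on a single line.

Njord, as surviving spouse, takes 1/4.
The remaining 3/4 passes to Jorunn's descendants per stirpes.
The 3/4 is divided into 4 equal shares of 3/16 among Ragna, Frida, Sindre, Ingeborg.
Ragna predeceased; the 3/16 allotted to Ragna's branch passes to Ragna's issue by representation.
The 3/16 is divided into 3 equal shares of 1/16 among Tove, Magnus, Hallvard.
Tove predeceased; the 1/16 allotted to Tove's branch passes to Tove's issue by representation.
The 1/16 is divided into 3 equal shares of 1/48 among Vidar, Ylva, Gudrun.
Vidar is living and takes 1/48.
Ylva is living and takes 1/48.
Gudrun is living and takes 1/48.
Magnus is living and takes 1/16.
Hallvard is living and takes 1/16.
Frida is living and takes 3/16.
Sindre is living and takes 3/16.
Ingeborg predeceased; the 3/16 allotted to Ingeborg's branch passes to Ingeborg's issue by representation.
The 3/16 is divided into 2 equal shares of 3/32 among Asgeir, Trygve.
Asgeir is living and takes 3/32.
Trygve predeceased; the 3/32 allotted to Trygve's branch passes to Trygve's issue by representation.
Eirik's line is the sole branch at this level, so the full 3/32 passes to Eirik's issue by representation.
The 3/32 is divided into 3 equal shares of 1/32 among Liv, Dagny, Kolbein.
Liv is living and takes 1/32.
Dagny is living and takes 1/32.
Kolbein is living and takes 1/32.

Asgeir 3/32; Dagny 1/32; Frida 3/16; Gudrun 1/48; Hallvard 1/16; Kolbein 1/32; Liv 1/32; Magnus 1/16; Njord 1/4; Sindre 3/16; Vidar 1/48; Ylva 1/48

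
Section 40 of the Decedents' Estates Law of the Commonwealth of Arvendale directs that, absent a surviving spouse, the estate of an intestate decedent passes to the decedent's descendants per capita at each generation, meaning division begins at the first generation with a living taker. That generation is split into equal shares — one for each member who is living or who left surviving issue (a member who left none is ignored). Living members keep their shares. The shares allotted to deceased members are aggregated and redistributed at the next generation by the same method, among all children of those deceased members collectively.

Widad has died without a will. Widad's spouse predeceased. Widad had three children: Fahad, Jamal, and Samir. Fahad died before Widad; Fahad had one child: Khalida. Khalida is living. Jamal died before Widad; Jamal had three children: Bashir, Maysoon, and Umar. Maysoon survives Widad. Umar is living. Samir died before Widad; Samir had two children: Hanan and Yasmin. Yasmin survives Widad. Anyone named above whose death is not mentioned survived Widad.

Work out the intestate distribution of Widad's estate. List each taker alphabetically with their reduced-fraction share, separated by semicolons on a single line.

Bashir 1/6; Hanan 1/6; Khalida 1/6; Maysoon 1/6; Umar 1/6; Yasmin 1/6

There is no surviving spouse, so the entire estate passes to Widad's descendants per capita at each generation.
No one at generation 1 (Fahad, Jamal, Samir) is living; moving to the next generation.
At generation 2 (Khalida, Bashir, Maysoon, Umar, Hanan, Yasmin) there are 6 shares of (1)/6 = 1/6 each.
Living: Khalida, Bashir, Maysoon, Umar, Hanan, and Yasmin — each takes 1/6.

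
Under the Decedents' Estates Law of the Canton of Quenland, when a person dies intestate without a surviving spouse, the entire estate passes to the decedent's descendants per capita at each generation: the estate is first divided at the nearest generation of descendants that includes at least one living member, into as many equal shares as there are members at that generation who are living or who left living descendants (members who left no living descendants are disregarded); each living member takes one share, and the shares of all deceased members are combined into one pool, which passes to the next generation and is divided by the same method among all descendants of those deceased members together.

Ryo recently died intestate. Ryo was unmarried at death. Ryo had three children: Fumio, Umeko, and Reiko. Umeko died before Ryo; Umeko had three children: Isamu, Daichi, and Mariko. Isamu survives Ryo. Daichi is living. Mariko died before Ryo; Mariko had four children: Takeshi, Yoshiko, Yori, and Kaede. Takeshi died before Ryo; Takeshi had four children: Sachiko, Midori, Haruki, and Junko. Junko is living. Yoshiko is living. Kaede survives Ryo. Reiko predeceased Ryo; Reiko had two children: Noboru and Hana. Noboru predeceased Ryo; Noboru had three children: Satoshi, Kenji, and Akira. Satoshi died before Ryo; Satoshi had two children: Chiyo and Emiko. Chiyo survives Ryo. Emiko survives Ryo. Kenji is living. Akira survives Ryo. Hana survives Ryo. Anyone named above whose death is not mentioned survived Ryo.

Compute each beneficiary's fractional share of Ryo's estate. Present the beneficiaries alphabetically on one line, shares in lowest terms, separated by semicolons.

There is no surviving spouse, so the entire estate passes to Ryo's descendants per capita at each generation.
At generation 1 (Fumio, Umeko, Reiko) there are 3 shares of (1)/3 = 1/3 each.
Living: Fumio — each takes 1/3.
Deceased: Umeko and Reiko. Their combined 2/3 is pooled and carried to generation 2.
At generation 2 (Isamu, Daichi, Mariko, Noboru, Hana) there are 5 shares of (2/3)/5 = 2/15 each.
Living: Isamu, Daichi, and Hana — each takes 2/15.
Deceased: Mariko and Noboru. Their combined 4/15 is pooled and carried to generation 3.
At generation 3 (Takeshi, Yoshiko, Yori, Kaede, Satoshi, Kenji, Akira) there are 7 shares of (4/15)/7 = 4/105 each.
Living: Yoshiko, Yori, Kaede, Kenji, and Akira — each takes 4/105.
Deceased: Takeshi and Satoshi. Their combined 8/105 is pooled and carried to generation 4.
At generation 4 (Sachiko, Midori, Haruki, Junko, Chiyo, Emiko) there are 6 shares of (8/105)/6 = 4/315 each.
Living: Sachiko, Midori, Haruki, Junko, Chiyo, and Emiko — each takes 4/315.

Akira 4/105; Chiyo 4/315; Daichi 2/15; Emiko 4/315; Fumio 1/3; Hana 2/15; Haruki 4/315; Isamu 2/15; Junko 4/315; Kaede 4/105; Kenji 4/105; Midori 4/315; Sachiko 4/315; Yori 4/105; Yoshiko 4/105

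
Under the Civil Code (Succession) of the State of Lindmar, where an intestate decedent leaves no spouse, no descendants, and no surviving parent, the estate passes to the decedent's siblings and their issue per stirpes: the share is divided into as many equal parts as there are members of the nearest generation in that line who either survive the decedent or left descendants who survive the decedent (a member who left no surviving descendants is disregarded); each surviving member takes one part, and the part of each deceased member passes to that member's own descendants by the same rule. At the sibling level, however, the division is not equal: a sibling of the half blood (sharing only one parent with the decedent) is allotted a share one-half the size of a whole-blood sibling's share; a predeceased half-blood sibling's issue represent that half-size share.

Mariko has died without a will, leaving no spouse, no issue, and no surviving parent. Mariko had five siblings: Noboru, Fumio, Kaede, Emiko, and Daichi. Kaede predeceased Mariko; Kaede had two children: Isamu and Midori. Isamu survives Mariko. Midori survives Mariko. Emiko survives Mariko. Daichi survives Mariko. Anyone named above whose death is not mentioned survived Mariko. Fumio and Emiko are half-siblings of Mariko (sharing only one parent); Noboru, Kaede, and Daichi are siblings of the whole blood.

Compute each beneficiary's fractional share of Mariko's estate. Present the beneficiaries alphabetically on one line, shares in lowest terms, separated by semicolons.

No spouse, descendants, or parent survives, so the estate passes to Mariko's siblings per stirpes.
Half-blood siblings count for one-half the weight of whole-blood siblings at the initial division.
Dividing 1 in proportion to weights (total weight 4): Noboru (weight 1) → 1/4; Fumio (weight 1/2) → 1/8; Kaede (weight 1) → 1/4; Emiko (weight 1/2) → 1/8; Daichi (weight 1) → 1/4.
Noboru is living and takes 1/4.
Fumio is living and takes 1/8.
Kaede predeceased; the 1/4 allotted to Kaede's branch passes to Kaede's issue by representation.
The 1/4 is divided into 2 equal shares of 1/8 among Isamu, Midori.
Isamu is living and takes 1/8.
Midori is living and takes 1/8.
Emiko is living and takes 1/8.
Daichi is living and takes 1/4.

Daichi 1/4; Emiko 1/8; Fumio 1/8; Isamu 1/8; Midori 1/8; Noboru 1/4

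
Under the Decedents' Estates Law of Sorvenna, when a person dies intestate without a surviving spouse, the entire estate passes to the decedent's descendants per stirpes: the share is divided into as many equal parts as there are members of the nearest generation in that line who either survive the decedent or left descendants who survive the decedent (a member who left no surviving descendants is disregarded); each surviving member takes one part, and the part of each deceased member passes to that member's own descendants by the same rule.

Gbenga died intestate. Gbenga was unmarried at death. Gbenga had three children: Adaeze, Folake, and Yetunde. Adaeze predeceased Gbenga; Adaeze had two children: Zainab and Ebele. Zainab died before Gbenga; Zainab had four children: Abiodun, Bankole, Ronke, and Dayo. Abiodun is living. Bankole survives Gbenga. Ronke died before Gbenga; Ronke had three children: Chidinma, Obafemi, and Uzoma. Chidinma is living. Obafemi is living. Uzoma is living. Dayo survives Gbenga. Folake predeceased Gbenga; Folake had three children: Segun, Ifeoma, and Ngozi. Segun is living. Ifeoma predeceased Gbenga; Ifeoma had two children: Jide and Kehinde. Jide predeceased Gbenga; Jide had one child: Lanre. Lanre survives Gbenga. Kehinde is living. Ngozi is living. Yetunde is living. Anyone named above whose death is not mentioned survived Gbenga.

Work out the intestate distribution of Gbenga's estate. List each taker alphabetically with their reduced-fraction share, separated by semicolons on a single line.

There is no surviving spouse, so the entire estate passes to Gbenga's descendants per stirpes.
The estate is divided into 3 equal shares of 1/3 among Adaeze, Folake, Yetunde.
Adaeze predeceased; the 1/3 allotted to Adaeze's branch passes to Adaeze's issue by representation.
The 1/3 is divided into 2 equal shares of 1/6 among Zainab, Ebele.
Zainab predeceased; the 1/6 allotted to Zainab's branch passes to Zainab's issue by representation.
The 1/6 is divided into 4 equal shares of 1/24 among Abiodun, Bankole, Ronke, Dayo.
Abiodun is living and takes 1/24.
Bankole is living and takes 1/24.
Ronke predeceased; the 1/24 allotted to Ronke's branch passes to Ronke's issue by representation.
The 1/24 is divided into 3 equal shares of 1/72 among Chidinma, Obafemi, Uzoma.
Chidinma is living and takes 1/72.
Obafemi is living and takes 1/72.
Uzoma is living and takes 1/72.
Dayo is living and takes 1/24.
Ebele is living and takes 1/6.
Folake predeceased; the 1/3 allotted to Folake's branch passes to Folake's issue by representation.
The 1/3 is divided into 3 equal shares of 1/9 among Segun, Ifeoma, Ngozi.
Segun is living and takes 1/9.
Ifeoma predeceased; the 1/9 allotted to Ifeoma's branch passes to Ifeoma's issue by representation.
The 1/9 is divided into 2 equal shares of 1/18 among Jide, Kehinde.
Jide predeceased; the 1/18 allotted to Jide's branch passes to Jide's issue by representation.
Lanre is the sole taker at this level and receives the full 1/18.
Kehinde is living and takes 1/18.
Ngozi is living and takes 1/9.
Yetunde is living and takes 1/3.

Abiodun 1/24; Bankole 1/24; Chidinma 1/72; Dayo 1/24; Ebele 1/6; Kehinde 1/18; Lanre 1/18; Ngozi 1/9; Obafemi 1/72; Segun 1/9; Uzoma 1/72; Yetunde 1/3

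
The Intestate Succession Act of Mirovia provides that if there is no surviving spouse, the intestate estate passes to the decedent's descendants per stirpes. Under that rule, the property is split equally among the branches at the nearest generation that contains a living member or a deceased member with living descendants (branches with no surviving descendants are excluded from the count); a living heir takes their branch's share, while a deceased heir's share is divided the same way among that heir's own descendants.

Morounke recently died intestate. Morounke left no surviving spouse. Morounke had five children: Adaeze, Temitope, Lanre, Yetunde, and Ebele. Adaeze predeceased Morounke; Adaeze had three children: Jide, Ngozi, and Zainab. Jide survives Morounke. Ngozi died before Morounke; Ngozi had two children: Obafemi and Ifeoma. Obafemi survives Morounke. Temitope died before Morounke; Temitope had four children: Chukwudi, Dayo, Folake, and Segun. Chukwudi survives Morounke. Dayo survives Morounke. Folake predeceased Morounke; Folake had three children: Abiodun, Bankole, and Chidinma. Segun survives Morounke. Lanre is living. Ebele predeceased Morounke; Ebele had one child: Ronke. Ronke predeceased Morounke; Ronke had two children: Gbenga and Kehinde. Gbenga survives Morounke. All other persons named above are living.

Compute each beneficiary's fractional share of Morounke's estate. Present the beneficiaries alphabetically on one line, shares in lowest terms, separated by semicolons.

Abiodun 1/60; Bankole 1/60; Chidinma 1/60; Chukwudi 1/20; Dayo 1/20; Gbenga 1/10; Ifeoma 1/30; Jide 1/15; Kehinde 1/10; Lanre 1/5; Obafemi 1/30; Segun 1/20; Yetunde 1/5; Zainab 1/15

There is no surviving spouse, so the entire estate passes to Morounke's descendants per stirpes.
The estate is divided into 5 equal shares of 1/5 among Adaeze, Temitope, Lanre, Yetunde, Ebele.
Adaeze predeceased; the 1/5 allotted to Adaeze's branch passes to Adaeze's issue by representation.
The 1/5 is divided into 3 equal shares of 1/15 among Jide, Ngozi, Zainab.
Jide is living and takes 1/15.
Ngozi predeceased; the 1/15 allotted to Ngozi's branch passes to Ngozi's issue by representation.
The 1/15 is divided into 2 equal shares of 1/30 among Obafemi, Ifeoma.
Obafemi is living and takes 1/30.
Ifeoma is living and takes 1/30.
Zainab is living and takes 1/15.
Temitope predeceased; the 1/5 allotted to Temitope's branch passes to Temitope's issue by representation.
The 1/5 is divided into 4 equal shares of 1/20 among Chukwudi, Dayo, Folake, Segun.
Chukwudi is living and takes 1/20.
Dayo is living and takes 1/20.
Folake predeceased; the 1/20 allotted to Folake's branch passes to Folake's issue by representation.
The 1/20 is divided into 3 equal shares of 1/60 among Abiodun, Bankole, Chidinma.
Abiodun is living and takes 1/60.
Bankole is living and takes 1/60.
Chidinma is living and takes 1/60.
Segun is living and takes 1/20.
Lanre is living and takes 1/5.
Yetunde is living and takes 1/5.
Ebele predeceased; the 1/5 allotted to Ebele's branch passes to Ebele's issue by representation.
Ronke's line is the sole branch at this level, so the full 1/5 passes to Ronke's issue by representation.
The 1/5 is divided into 2 equal shares of 1/10 among Gbenga, Kehinde.
Gbenga is living and takes 1/10.
Kehinde is living and takes 1/10.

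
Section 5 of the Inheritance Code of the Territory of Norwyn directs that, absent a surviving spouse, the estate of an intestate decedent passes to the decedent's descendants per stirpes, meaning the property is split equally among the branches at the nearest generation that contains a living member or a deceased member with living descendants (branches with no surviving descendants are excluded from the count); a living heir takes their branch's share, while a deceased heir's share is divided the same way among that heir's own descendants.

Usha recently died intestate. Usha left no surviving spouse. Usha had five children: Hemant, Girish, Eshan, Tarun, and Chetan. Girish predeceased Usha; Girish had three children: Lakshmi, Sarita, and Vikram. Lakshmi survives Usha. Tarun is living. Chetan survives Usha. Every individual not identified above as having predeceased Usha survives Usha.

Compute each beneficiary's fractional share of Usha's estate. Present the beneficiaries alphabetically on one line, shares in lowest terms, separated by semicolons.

There is no surviving spouse, so the entire estate passes to Usha's descendants per stirpes.
The estate is divided into 5 equal shares of 1/5 among Hemant, Girish, Eshan, Tarun, Chetan.
Hemant is living and takes 1/5.
Girish predeceased; the 1/5 allotted to Girish's branch passes to Girish's issue by representation.
The 1/5 is divided into 3 equal shares of 1/15 among Lakshmi, Sarita, Vikram.
Lakshmi is living and takes 1/15.
Sarita is living and takes 1/15.
Vikram is living and takes 1/15.
Eshan is living and takes 1/5.
Tarun is living and takes 1/5.
Chetan is living and takes 1/5.

Chetan 1/5; Eshan 1/5; Hemant 1/5; Lakshmi 1/15; Sarita 1/15; Tarun 1/5; Vikram 1/15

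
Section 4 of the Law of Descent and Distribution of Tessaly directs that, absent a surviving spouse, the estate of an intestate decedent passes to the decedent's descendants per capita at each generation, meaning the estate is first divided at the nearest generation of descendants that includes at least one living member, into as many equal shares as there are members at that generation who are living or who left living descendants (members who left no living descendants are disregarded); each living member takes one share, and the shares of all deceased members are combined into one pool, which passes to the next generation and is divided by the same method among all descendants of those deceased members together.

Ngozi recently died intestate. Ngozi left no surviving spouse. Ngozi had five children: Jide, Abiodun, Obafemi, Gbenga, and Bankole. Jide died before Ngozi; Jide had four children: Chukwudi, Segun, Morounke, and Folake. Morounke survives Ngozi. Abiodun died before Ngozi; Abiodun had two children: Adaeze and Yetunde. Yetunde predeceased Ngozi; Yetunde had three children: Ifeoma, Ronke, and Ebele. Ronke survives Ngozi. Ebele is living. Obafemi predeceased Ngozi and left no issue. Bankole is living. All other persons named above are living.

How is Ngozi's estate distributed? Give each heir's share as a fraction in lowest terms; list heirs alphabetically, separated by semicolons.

Adaeze 1/12; Bankole 1/4; Chukwudi 1/12; Ebele 1/36; Folake 1/12; Gbenga 1/4; Ifeoma 1/36; Morounke 1/12; Ronke 1/36; Segun 1/12

There is no surviving spouse, so the entire estate passes to Ngozi's descendants per capita at each generation.
At generation 1 (Jide, Abiodun, Gbenga, Bankole) there are 4 shares of (1)/4 = 1/4 each.
Living: Gbenga and Bankole — each takes 1/4.
Deceased: Jide and Abiodun. Their combined 1/2 is pooled and carried to generation 2.
At generation 2 (Chukwudi, Segun, Morounke, Folake, Adaeze, Yetunde) there are 6 shares of (1/2)/6 = 1/12 each.
Living: Chukwudi, Segun, Morounke, Folake, and Adaeze — each takes 1/12.
Deceased: Yetunde. That 1/12 share is carried to generation 3.
At generation 3 (Ifeoma, Ronke, Ebele) there are 3 shares of (1/12)/3 = 1/36 each.
Living: Ifeoma, Ronke, and Ebele — each takes 1/36.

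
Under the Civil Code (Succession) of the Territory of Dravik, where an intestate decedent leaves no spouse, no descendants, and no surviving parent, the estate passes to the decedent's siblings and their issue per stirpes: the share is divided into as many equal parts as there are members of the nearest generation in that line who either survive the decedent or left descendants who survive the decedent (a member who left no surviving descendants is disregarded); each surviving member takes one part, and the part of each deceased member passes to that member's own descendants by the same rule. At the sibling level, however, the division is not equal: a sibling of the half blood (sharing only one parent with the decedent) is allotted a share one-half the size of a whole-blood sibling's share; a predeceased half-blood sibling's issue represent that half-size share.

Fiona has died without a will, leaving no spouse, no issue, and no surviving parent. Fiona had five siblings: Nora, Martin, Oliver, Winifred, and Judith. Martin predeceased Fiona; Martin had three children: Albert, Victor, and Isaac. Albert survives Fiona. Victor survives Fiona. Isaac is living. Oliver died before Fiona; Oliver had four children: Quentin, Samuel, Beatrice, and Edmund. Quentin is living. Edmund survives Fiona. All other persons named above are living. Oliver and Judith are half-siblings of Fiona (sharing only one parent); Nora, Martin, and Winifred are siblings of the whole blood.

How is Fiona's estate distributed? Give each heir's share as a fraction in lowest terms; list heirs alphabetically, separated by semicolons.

Albert 1/12; Beatrice 1/32; Edmund 1/32; Isaac 1/12; Judith 1/8; Nora 1/4; Quentin 1/32; Samuel 1/32; Victor 1/12; Winifred 1/4

No spouse, descendants, or parent survives, so the estate passes to Fiona's siblings per stirpes.
Half-blood siblings count for one-half the weight of whole-blood siblings at the initial division.
Dividing 1 in proportion to weights (total weight 4): Nora (weight 1) → 1/4; Martin (weight 1) → 1/4; Oliver (weight 1/2) → 1/8; Winifred (weight 1) → 1/4; Judith (weight 1/2) → 1/8.
Nora is living and takes 1/4.
Martin predeceased; the 1/4 allotted to Martin's branch passes to Martin's issue by representation.
The 1/4 is divided into 3 equal shares of 1/12 among Albert, Victor, Isaac.
Albert is living and takes 1/12.
Victor is living and takes 1/12.
Isaac is living and takes 1/12.
Oliver predeceased; the 1/8 allotted to Oliver's branch passes to Oliver's issue by representation.
The 1/8 is divided into 4 equal shares of 1/32 among Quentin, Samuel, Beatrice, Edmund.
Quentin is living and takes 1/32.
Samuel is living and takes 1/32.
Beatrice is living and takes 1/32.
Edmund is living and takes 1/32.
Winifred is living and takes 1/4.
Judith is living and takes 1/8.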